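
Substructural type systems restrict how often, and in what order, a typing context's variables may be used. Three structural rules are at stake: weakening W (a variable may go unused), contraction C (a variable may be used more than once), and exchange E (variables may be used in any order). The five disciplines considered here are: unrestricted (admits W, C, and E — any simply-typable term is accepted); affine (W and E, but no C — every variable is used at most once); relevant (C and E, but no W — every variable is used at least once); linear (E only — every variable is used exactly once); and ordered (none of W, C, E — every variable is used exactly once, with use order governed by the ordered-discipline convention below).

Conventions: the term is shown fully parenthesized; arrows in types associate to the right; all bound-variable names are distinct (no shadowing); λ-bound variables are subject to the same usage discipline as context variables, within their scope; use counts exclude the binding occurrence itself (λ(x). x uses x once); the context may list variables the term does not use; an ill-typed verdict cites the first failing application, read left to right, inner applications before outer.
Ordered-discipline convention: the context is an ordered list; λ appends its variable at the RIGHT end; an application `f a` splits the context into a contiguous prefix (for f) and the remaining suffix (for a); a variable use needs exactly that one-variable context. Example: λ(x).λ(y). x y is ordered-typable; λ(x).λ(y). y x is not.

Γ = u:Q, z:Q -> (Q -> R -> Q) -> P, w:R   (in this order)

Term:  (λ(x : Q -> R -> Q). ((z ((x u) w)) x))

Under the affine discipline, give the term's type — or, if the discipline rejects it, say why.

not well-typed under affine — needs contraction — x ×2
use counts: u: 1; z: 1; w: 1; x (λ-bound): 2
uses in reading order: z, x, u, w, x
typing: well-typed at (Q -> R -> Q) -> P
summary: ordered ✗; linear ✗; affine ✗; relevant ✓; unrestricted ✓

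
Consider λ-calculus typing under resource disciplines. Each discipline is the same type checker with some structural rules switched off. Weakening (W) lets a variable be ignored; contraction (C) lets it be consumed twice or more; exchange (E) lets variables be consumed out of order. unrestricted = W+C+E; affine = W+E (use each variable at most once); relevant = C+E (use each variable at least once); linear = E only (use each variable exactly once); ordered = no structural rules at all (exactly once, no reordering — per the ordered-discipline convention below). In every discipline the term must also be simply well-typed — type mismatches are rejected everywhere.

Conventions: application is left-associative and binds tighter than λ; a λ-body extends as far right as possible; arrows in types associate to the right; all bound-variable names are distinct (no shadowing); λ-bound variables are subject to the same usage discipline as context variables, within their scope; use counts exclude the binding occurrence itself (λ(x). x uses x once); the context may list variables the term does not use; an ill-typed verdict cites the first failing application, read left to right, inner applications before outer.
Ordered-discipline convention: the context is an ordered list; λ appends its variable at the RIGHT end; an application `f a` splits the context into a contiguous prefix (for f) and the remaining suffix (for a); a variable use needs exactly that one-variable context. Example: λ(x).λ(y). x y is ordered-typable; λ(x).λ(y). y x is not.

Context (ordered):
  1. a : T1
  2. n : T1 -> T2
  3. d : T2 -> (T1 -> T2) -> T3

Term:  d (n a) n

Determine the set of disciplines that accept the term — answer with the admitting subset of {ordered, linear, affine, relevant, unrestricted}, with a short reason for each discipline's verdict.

admitted by: relevant, unrestricted
usage: a: 1, n: 2, d: 1
left-to-right use order: d, n, a, n
typing: well-typed at T3
ordered: ✗, uses contraction: n ×2
linear: ✗, uses contraction: n ×2
affine: ✗, uses contraction: n ×2
relevant: ✓, a, n, d: all used, weakening unneeded
unrestricted: ✓, well-typed at T3; no restrictions here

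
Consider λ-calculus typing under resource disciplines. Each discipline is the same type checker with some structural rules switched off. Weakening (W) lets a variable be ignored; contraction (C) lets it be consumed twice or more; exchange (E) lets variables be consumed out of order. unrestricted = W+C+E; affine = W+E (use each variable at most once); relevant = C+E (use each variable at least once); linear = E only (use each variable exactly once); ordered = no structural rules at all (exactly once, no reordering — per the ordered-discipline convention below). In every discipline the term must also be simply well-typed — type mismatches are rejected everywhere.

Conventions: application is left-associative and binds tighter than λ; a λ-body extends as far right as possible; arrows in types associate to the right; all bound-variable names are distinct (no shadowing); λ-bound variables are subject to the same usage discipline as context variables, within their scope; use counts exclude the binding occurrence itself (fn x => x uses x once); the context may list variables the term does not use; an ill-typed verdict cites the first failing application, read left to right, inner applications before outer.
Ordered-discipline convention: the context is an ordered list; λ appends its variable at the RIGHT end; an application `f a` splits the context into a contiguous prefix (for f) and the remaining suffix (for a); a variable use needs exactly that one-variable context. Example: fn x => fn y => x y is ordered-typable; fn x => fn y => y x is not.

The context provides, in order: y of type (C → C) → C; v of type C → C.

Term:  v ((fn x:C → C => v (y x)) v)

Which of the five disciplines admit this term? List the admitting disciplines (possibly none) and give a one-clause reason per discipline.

admitting disciplines: relevant, unrestricted
usage: y: 1; v: 3; x (λ-bound): 1
order of uses: v, v, y, x, v
typing: well-typed — term : C
ordered: ✗, repeated use of v ×3
linear: ✗, repeated use of v ×3
affine: ✗, repeated use of v ×3
relevant: ✓, y, v, x: all used, weakening unneeded
unrestricted: ✓, simply typable at C; W, C, E all held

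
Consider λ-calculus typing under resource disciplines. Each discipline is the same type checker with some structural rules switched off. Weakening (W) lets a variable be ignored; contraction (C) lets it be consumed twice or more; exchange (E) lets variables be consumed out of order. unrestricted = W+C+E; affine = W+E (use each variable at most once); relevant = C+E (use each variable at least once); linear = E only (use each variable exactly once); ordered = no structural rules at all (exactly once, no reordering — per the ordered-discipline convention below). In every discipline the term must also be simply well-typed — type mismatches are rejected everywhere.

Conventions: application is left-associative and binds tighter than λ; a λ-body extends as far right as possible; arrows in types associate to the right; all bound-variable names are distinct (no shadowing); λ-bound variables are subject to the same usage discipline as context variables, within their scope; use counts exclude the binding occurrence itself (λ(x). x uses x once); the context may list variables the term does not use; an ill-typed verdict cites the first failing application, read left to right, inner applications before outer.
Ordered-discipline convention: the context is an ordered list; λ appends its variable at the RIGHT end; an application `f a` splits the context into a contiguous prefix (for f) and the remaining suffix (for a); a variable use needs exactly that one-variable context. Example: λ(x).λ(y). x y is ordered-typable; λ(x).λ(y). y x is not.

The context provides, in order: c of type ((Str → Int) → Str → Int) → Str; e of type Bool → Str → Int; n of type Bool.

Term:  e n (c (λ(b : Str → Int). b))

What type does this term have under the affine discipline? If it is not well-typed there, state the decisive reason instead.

term : Int
use counts: c: 1×, e: 1×, n: 1×, b (bound): 1×
uses in reading order: e, n, c, b
typing: the term checks, with type Int
summary: ordered ✗, linear ✓, affine ✓, relevant ✓, unrestricted ✓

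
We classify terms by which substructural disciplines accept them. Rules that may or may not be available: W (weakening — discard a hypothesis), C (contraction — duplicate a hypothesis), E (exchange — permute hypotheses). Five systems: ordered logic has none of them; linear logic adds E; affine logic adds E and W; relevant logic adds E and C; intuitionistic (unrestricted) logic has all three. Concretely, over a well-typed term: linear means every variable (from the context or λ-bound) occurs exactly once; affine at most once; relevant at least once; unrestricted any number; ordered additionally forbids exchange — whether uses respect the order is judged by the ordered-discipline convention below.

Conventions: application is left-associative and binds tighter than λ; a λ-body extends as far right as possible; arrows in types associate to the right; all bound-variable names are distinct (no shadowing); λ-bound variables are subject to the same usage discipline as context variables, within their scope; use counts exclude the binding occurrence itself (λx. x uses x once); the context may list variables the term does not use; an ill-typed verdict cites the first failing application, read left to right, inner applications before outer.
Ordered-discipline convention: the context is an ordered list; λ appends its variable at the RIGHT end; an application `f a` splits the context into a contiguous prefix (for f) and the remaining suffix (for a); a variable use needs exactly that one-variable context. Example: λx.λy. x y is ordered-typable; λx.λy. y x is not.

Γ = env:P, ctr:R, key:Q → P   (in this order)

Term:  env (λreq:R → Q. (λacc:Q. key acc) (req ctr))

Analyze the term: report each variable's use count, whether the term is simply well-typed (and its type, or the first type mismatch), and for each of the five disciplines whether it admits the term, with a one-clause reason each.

variable uses: env ×1; ctr ×1; key ×1; req [bound] ×1; acc [bound] ×1
order of uses: env, key, acc, req, ctr
typing: ill-typed: non-function type P applied to an argument
ordered: ✗, not simply typable
linear: ✗, fails simple typing
affine: ✗, a type mismatch blocks all five
relevant: ✗, the type mismatch rejects it
unrestricted: ✗, not simply typable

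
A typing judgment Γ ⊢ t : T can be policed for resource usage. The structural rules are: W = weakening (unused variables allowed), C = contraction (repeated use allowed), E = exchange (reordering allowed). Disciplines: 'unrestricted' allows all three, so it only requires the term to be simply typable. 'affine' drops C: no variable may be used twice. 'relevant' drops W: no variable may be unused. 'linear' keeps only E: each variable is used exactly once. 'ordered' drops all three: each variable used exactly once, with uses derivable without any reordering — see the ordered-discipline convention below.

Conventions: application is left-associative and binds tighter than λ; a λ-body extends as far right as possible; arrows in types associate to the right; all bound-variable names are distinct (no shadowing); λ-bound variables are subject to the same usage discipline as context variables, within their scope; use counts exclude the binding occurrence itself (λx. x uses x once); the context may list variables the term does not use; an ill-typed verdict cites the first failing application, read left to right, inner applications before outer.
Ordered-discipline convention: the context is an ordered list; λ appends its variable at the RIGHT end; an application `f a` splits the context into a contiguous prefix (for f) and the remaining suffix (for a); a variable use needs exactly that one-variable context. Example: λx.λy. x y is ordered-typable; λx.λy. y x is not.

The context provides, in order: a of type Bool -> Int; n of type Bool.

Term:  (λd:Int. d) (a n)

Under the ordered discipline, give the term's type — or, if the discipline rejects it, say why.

term : Int
use counts: a: 1×; n: 1×; d (bound): 1×
uses in reading order: d, a, n
typing: the term checks, with type Int
across the five disciplines: ordered ✓ · linear ✓ · affine ✓ · relevant ✓ · unrestricted ✓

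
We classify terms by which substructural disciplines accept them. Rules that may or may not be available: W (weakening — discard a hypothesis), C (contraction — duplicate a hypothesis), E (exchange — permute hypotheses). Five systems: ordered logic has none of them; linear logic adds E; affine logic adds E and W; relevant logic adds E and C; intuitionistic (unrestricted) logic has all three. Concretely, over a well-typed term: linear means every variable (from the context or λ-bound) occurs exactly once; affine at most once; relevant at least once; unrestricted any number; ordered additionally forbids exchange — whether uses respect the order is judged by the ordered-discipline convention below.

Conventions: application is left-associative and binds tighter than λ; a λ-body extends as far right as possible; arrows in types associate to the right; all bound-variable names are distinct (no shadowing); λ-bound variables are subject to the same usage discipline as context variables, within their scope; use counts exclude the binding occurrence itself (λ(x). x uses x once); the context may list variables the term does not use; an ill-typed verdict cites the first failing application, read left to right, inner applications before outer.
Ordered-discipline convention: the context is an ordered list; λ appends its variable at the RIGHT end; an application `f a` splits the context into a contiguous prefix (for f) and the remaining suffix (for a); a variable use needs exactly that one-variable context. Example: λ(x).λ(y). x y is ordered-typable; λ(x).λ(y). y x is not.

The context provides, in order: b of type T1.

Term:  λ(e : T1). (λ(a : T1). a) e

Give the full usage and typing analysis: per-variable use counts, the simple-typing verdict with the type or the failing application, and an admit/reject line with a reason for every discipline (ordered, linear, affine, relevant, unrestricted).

variable uses: b: 0; e (bound): 1; a (bound): 1
uses in reading order: a, e
typing: well-typed at T1 → T1
ordered: ✗ — b left unused
linear: ✗ — b left unused
affine: ✓ — at most one use each (b, e, a)
relevant: ✗ — b left unused
unrestricted: ✓ — simply typable at T1 → T1; W, C, E all held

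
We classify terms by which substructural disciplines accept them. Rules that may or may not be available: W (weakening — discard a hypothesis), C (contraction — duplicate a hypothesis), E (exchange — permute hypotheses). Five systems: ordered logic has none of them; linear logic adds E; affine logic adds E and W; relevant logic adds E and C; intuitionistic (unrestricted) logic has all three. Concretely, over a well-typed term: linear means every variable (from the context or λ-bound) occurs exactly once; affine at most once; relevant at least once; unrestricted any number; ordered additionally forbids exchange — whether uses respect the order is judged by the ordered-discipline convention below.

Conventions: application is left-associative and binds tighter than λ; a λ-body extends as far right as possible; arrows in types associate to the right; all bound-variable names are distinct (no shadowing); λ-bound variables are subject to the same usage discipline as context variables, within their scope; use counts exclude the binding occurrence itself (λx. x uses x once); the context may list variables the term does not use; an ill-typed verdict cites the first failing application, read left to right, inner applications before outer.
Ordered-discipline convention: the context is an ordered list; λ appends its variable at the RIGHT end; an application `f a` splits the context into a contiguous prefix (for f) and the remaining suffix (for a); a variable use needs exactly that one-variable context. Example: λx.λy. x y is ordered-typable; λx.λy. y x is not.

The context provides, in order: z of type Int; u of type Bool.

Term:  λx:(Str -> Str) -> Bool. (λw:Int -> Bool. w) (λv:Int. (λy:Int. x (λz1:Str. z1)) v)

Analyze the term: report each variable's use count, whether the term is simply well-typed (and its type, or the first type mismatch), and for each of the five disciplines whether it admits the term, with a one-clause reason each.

usage: z: 0, u: 0, x (bound): 1, w (bound): 1, v (bound): 1, y (bound): 0, z1 (bound): 1
left-to-right use order: w, x, z1, v
typing: the term checks, with type ((Str -> Str) -> Bool) -> Int -> Bool
ordered: ✗ — unused: z, u, y — weakening required
linear: ✗ — unused: z, u, y — weakening required
affine: ✓ — no duplicate uses among z, u, x, w, v, y, z1
relevant: ✗ — unused: z, u, y — weakening required
unrestricted: ✓ — typability at ((Str -> Str) -> Bool) -> Int -> Bool is all that's needed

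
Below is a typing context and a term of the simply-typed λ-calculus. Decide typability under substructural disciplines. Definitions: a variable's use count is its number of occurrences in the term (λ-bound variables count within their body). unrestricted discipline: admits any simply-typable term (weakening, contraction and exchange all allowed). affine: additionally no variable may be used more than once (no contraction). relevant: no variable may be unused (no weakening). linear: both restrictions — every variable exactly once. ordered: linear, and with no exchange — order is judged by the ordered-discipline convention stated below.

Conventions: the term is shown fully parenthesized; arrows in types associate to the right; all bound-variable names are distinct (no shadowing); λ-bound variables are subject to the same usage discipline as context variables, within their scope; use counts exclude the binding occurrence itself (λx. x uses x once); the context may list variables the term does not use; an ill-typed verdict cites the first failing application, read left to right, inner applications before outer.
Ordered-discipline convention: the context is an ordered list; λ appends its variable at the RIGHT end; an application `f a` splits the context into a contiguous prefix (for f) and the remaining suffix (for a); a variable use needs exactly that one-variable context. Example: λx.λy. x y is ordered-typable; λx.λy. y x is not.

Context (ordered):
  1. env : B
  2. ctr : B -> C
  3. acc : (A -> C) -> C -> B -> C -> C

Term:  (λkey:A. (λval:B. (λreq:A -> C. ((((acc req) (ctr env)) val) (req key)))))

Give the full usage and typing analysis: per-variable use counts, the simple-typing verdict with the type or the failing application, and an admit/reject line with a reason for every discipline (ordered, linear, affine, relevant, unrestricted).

counts: env: 1×; ctr: 1×; acc: 1×; key (λ-bound): 1×; val (λ-bound): 1×; req (λ-bound): 2×
uses in reading order: acc, req, ctr, env, val, req, key
typing: the term checks, with type A -> B -> (A -> C) -> C
ordered: ✗ — uses contraction: req ×2
linear: ✗ — uses contraction: req ×2
affine: ✗ — uses contraction: req ×2
relevant: ✓ — every one of env, ctr, acc, key, val, req appears
unrestricted: ✓ — typability at A -> B -> (A -> C) -> C is all that's needed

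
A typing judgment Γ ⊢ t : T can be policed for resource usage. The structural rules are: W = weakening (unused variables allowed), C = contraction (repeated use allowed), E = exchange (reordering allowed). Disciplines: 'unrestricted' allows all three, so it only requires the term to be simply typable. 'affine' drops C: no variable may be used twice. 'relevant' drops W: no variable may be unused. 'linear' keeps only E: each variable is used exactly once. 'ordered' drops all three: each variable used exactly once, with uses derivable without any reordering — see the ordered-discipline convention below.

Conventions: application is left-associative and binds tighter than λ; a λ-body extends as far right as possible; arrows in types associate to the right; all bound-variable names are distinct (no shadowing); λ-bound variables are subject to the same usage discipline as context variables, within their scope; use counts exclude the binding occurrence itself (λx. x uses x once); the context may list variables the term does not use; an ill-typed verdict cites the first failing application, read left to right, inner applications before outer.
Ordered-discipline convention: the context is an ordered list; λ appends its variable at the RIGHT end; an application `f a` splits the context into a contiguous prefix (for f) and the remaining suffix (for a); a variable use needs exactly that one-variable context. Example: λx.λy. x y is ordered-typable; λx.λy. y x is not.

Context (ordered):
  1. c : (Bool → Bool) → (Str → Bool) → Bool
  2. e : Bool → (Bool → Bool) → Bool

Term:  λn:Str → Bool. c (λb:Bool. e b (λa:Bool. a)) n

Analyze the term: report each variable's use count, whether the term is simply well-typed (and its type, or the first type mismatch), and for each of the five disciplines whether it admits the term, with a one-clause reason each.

use counts: c ×1, e ×1, n (bound) ×1, b (bound) ×1, a (bound) ×1
left-to-right use order: c, e, b, a, n
typing: well-typed — term : (Str → Bool) → Bool
ordered ✓ (c, e, n, b, a: once each, no exchange needed)
linear ✓ (each of c, e, n, b, a used exactly once)
affine ✓ (no duplicate uses among c, e, n, b, a)
relevant ✓ (at least one use each (c, e, n, b, a))
unrestricted ✓ (simply typable at (Str → Bool) → Bool; W, C, E all held)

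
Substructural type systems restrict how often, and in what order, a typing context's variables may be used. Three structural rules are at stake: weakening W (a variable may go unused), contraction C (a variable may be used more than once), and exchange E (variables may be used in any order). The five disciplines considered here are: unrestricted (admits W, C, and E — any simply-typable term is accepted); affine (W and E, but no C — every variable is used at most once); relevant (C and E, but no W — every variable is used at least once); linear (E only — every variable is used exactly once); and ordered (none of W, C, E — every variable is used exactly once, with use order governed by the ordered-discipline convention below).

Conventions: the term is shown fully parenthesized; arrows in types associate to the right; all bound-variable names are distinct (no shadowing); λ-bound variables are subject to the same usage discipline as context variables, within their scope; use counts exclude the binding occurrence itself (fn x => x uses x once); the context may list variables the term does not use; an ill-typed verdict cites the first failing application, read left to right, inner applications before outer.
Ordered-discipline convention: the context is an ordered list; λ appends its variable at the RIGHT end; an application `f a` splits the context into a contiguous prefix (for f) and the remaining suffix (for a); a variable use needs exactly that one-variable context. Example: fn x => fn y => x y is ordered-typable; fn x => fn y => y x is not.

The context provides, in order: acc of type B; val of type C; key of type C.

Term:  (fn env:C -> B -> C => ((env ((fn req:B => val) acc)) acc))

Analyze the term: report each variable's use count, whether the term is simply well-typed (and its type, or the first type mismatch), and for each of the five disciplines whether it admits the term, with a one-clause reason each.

usage: acc: 2, val: 1, key: 0, env [bound]: 1, req [bound]: 0
use order (left to right): env, val, acc, acc
typing: well-typed at (C -> B -> C) -> C
ordered: ✗ — acc ×2 used more than once (contraction); needs weakening: key, req unused
linear: ✗ — acc ×2 used more than once (contraction); needs weakening: key, req unused
affine: ✗ — acc ×2 used more than once (contraction)
relevant: ✗ — needs weakening: key, req unused
unrestricted: ✓ — type-checks ((C -> B -> C) -> C) and nothing is barred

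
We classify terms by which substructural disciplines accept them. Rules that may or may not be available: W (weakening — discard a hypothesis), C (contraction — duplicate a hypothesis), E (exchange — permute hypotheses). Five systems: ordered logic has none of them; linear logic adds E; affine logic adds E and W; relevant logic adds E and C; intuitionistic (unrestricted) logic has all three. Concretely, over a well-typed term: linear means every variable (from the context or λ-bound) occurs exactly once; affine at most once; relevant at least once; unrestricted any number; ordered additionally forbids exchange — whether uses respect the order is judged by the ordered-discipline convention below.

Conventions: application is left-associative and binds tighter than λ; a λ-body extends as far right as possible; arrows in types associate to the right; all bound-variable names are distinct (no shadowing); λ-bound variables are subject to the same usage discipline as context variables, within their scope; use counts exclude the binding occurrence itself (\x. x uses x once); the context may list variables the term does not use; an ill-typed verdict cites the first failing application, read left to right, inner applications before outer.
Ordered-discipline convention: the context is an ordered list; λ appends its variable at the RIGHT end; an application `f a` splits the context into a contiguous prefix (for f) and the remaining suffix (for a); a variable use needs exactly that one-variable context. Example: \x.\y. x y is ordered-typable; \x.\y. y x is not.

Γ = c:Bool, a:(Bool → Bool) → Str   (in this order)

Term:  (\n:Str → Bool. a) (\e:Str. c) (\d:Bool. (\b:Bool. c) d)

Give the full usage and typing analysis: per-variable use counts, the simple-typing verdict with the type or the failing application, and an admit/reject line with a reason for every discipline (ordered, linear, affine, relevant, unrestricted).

counts: c: 2×, a: 1×, n (λ-bound): 0×, e (λ-bound): 0×, d (λ-bound): 1×, b (λ-bound): 0×
uses in reading order: a, c, c, d
typing: well-typed — term : Str
ordered: ✗, needs contraction — c ×2; n, e, b never used (weakening)
linear: ✗, needs contraction — c ×2; n, e, b never used (weakening)
affine: ✗, needs contraction — c ×2
relevant: ✗, n, e, b never used (weakening)
unrestricted: ✓, typability at Str is all that's needed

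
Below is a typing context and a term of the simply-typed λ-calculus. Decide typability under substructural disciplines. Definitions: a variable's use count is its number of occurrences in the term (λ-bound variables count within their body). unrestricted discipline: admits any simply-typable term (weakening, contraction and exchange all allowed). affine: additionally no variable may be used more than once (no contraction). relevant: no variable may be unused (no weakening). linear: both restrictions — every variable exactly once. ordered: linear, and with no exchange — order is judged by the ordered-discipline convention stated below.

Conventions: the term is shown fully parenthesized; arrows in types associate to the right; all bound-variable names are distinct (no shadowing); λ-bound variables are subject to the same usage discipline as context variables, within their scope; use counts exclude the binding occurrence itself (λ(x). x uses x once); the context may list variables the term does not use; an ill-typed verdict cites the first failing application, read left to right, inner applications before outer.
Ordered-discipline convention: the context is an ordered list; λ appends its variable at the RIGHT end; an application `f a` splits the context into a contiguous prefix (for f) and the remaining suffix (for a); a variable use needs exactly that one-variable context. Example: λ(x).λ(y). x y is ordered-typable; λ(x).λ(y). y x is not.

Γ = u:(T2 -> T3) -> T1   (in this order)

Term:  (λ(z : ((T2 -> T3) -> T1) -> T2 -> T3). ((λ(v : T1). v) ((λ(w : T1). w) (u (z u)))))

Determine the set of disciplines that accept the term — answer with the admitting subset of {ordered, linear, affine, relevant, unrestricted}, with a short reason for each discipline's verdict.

admitted by: relevant, unrestricted
usage: u=2; z (bound)=1; v (bound)=1; w (bound)=1
left-to-right use order: v, w, u, z, u
typing: the term checks, with type (((T2 -> T3) -> T1) -> T2 -> T3) -> T1
ordered: ✗, repeated use of u ×2
linear: ✗, repeated use of u ×2
affine: ✗, repeated use of u ×2
relevant: ✓, none of u, z, v, w goes unused
unrestricted: ✓, typability at (((T2 -> T3) -> T1) -> T2 -> T3) -> T1 is all that's needed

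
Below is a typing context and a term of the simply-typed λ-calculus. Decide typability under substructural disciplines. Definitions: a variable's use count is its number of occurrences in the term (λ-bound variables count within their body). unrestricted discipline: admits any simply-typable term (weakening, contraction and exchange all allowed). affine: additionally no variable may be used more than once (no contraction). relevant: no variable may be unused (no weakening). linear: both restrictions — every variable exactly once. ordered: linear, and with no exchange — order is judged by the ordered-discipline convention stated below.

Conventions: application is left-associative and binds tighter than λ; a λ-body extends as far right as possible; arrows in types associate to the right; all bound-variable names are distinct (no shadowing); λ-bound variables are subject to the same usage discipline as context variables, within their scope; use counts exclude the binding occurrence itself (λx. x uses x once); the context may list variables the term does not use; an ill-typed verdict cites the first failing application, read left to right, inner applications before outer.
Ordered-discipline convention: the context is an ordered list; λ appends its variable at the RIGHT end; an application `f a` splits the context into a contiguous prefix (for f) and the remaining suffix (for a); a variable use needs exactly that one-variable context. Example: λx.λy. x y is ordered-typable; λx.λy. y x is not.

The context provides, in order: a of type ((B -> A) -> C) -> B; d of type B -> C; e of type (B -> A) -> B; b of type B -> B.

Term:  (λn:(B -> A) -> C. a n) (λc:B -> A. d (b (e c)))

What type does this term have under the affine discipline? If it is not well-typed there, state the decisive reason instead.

term : B
usage: a: 1; d: 1; e: 1; b: 1; n [bound]: 1; c [bound]: 1
left-to-right use order: a, n, d, b, e, c
typing: well-typed — term : B
summary: ordered ✗ | linear ✓ | affine ✓ | relevant ✓ | unrestricted ✓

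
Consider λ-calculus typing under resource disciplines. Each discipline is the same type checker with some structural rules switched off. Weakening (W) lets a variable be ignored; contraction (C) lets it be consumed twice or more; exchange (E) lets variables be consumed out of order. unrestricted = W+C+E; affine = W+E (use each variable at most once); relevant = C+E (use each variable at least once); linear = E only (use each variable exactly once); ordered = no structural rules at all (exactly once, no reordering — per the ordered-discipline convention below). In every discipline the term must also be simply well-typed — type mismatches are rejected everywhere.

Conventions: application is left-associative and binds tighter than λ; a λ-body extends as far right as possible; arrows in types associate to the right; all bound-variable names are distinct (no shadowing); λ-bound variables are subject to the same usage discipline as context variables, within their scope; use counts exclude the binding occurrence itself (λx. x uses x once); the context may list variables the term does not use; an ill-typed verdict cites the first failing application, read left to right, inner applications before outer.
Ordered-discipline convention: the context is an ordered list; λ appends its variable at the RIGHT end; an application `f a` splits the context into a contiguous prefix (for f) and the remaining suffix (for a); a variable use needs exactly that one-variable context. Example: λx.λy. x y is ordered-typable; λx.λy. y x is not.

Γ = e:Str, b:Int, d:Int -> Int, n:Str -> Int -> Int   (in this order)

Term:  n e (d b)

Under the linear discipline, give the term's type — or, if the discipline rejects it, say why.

term : Int
use counts: e: 1, b: 1, d: 1, n: 1
left-to-right use order: n, e, d, b
typing: well-typed — term : Int
summary: ordered ✗ · linear ✓ · affine ✓ · relevant ✓ · unrestricted ✓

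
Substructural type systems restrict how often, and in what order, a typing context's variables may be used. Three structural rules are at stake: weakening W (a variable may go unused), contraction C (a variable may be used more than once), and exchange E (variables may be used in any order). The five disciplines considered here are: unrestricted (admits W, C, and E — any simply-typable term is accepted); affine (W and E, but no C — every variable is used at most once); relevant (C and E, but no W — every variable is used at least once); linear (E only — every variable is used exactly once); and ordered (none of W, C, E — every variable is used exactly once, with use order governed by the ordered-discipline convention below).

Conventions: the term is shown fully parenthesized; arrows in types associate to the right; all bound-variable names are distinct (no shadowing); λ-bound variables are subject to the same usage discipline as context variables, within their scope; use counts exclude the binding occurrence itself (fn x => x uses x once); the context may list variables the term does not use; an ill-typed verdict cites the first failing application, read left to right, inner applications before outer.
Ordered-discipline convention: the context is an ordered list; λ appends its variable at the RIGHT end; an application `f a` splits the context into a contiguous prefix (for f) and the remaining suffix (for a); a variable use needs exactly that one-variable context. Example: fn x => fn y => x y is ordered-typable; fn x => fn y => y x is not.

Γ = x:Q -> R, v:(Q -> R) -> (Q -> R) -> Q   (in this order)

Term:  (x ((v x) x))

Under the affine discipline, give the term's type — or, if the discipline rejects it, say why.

not well-typed under affine — repeated use of x ×3
variable uses: x=3, v=1
left-to-right use order: x, v, x, x
typing: well-typed at R
per-discipline verdicts: ordered ✗; linear ✗; affine ✗; relevant ✓; unrestricted ✓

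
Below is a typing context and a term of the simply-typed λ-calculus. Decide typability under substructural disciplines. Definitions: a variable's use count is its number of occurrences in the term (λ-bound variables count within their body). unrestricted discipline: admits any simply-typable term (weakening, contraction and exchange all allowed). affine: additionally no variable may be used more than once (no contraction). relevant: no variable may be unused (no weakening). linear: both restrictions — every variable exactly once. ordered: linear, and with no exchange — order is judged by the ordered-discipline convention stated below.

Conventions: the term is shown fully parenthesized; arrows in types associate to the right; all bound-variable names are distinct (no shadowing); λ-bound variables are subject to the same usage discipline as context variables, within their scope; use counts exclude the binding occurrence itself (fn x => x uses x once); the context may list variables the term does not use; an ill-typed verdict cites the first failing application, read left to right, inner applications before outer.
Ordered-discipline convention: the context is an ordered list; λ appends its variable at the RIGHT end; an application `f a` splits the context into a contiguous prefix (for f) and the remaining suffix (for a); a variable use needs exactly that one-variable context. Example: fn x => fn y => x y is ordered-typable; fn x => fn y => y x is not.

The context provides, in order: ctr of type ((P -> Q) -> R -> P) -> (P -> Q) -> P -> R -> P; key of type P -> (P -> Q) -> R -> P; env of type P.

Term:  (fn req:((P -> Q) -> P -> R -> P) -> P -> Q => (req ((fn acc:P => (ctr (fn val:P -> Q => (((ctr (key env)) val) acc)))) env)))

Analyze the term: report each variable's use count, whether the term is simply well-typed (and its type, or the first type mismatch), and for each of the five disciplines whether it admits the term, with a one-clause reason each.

counts: ctr: 2×, key: 1×, env: 2×, req [bound]: 1×, acc [bound]: 1×, val [bound]: 1×
left-to-right use order: req, ctr, ctr, key, env, val, acc, env
typing: ✓ — (((P -> Q) -> P -> R -> P) -> P -> Q) -> P -> Q
ordered: ✗, uses contraction: ctr ×2, env ×2
linear: ✗, uses contraction: ctr ×2, env ×2
affine: ✗, uses contraction: ctr ×2, env ×2
relevant: ✓, none of ctr, key, env, req, acc, val goes unused
unrestricted: ✓, simply typable at (((P -> Q) -> P -> R -> P) -> P -> Q) -> P -> Q; W, C, E all held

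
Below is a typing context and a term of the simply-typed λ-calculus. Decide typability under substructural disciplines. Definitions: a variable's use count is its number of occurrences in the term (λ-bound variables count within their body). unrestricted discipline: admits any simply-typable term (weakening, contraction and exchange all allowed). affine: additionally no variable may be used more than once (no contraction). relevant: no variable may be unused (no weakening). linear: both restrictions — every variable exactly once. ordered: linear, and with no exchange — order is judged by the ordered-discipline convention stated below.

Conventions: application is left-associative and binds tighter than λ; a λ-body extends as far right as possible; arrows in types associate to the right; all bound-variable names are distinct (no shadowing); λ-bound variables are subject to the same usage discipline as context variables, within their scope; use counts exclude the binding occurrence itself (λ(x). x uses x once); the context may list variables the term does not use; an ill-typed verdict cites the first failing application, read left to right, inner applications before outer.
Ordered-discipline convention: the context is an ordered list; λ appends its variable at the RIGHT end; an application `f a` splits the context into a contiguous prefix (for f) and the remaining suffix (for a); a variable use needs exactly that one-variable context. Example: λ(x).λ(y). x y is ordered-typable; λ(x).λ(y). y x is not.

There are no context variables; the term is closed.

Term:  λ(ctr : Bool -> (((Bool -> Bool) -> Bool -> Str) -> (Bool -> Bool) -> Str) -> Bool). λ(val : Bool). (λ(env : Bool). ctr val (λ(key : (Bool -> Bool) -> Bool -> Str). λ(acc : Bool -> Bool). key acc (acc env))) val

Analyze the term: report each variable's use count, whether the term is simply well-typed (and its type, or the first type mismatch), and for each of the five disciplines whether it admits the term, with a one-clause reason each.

counts: ctr (λ-bound)=1, val (λ-bound)=2, env (λ-bound)=1, key (λ-bound)=1, acc (λ-bound)=2
uses in reading order: ctr, val, key, acc, acc, env, val
typing: the term checks, with type (Bool -> (((Bool -> Bool) -> Bool -> Str) -> (Bool -> Bool) -> Str) -> Bool) -> Bool -> Bool
ordered: ✗, repeated use of val ×2, acc ×2
linear: ✗, repeated use of val ×2, acc ×2
affine: ✗, repeated use of val ×2, acc ×2
relevant: ✓, none of ctr, val, env, key, acc goes unused
unrestricted: ✓, simply typable at (Bool -> (((Bool -> Bool) -> Bool -> Str) -> (Bool -> Bool) -> Str) -> Bool) -> Bool -> Bool; W, C, E all held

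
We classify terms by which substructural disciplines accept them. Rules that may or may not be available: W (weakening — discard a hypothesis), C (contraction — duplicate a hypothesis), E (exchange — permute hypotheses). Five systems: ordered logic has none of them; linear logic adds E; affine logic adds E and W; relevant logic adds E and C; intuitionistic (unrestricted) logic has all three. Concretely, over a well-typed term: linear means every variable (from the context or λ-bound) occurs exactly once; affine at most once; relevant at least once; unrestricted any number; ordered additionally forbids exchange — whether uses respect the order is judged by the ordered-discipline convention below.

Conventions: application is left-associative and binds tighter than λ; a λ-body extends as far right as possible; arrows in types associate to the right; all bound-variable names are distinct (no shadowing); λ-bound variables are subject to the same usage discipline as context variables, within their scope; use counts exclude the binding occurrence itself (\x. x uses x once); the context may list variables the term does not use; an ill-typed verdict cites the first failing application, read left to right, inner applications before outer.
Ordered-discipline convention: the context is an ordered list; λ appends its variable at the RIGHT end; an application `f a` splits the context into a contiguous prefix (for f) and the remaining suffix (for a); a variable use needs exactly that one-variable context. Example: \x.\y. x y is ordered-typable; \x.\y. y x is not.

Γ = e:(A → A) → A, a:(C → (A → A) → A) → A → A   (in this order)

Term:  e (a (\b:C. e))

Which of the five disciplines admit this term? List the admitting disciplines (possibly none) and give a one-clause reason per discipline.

admitted by: unrestricted
usage: e: 2×; a: 1×; b [bound]: 0×
use order (left to right): e, a, e
typing: ✓ — A
ordered: ✗ — needs contraction — e ×2; needs weakening: b unused
linear: ✗ — needs contraction — e ×2; needs weakening: b unused
affine: ✗ — needs contraction — e ×2
relevant: ✗ — needs weakening: b unused
unrestricted: ✓ — typability at A is all that's needed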